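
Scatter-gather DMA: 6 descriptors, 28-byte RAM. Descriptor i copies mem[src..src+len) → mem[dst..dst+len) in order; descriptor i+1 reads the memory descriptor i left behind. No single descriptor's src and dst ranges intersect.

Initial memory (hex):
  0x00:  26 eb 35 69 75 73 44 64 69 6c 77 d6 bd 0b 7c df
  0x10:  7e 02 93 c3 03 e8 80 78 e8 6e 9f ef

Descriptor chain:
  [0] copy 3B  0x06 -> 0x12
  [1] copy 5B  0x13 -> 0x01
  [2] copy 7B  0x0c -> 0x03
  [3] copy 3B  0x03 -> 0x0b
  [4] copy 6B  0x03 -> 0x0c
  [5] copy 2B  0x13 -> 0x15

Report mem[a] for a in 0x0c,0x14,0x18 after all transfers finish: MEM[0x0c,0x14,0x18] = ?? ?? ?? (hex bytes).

MEM[0x0c,0x14,0x18] = bd 69 e8

[0] 0x06->0x12 len=3 : 44 64 69
[1] 0x13->0x01 len=5 : 64 69 e8 80 78
[2] 0x0c->0x03 len=7 : bd 0b 7c df 7e 02 44
[3] 0x03->0x0b len=3 : bd 0b 7c
[4] 0x03->0x0c len=6 : bd 0b 7c df 7e 02
[5] 0x13->0x15 len=2 : 64 69
query mem[0x0c]=0xbd, mem[0x14]=0x69, mem[0x18]=0xe8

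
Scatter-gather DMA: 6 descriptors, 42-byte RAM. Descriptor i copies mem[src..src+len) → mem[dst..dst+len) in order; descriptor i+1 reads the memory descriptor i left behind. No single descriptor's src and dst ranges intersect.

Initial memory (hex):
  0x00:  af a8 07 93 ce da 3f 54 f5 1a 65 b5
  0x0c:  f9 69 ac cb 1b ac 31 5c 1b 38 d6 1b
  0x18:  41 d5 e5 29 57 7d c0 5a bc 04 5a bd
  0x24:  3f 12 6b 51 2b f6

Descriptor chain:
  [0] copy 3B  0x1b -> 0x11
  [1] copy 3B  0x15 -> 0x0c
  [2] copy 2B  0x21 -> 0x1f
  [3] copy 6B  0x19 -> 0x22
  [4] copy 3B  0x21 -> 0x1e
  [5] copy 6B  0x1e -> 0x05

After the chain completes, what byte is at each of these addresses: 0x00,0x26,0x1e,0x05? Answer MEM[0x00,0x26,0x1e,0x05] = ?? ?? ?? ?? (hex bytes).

#0 dst[0x11+3] := {0x29,0x57,0x7d}
#1 dst[0x0c+3] := {0x38,0xd6,0x1b}
#2 dst[0x1f+2] := {0x04,0x5a}
#3 dst[0x22+6] := {0xd5,0xe5,0x29,0x57,0x7d,0xc0}
#4 dst[0x1e+3] := {0x04,0xd5,0xe5}
#5 dst[0x05+6] := {0x04,0xd5,0xe5,0x04,0xd5,0xe5}
query mem[0x00]=0xaf, mem[0x26]=0x7d, mem[0x1e]=0x04, mem[0x05]=0x04

MEM[0x00,0x26,0x1e,0x05] = af 7d 04 04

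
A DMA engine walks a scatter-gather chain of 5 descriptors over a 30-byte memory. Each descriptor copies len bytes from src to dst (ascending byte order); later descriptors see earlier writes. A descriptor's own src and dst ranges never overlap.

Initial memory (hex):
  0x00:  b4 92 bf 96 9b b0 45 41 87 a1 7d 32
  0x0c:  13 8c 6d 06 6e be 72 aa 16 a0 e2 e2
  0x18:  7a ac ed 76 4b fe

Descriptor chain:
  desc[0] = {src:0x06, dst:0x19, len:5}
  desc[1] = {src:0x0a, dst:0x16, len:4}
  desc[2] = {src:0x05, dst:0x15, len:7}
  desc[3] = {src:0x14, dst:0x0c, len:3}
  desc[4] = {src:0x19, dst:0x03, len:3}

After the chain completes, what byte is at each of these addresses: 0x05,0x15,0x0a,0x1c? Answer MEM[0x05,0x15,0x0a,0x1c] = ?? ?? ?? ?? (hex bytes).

MEM[0x05,0x15,0x0a,0x1c] = 32 b0 7d a1

[0] 0x06->0x19 len=5 : 45 41 87 a1 7d
[1] 0x0a->0x16 len=4 : 7d 32 13 8c
[2] 0x05->0x15 len=7 : b0 45 41 87 a1 7d 32
[3] 0x14->0x0c len=3 : 16 b0 45
[4] 0x19->0x03 len=3 : a1 7d 32
query mem[0x05]=0x32, mem[0x15]=0xb0, mem[0x0a]=0x7d, mem[0x1c]=0xa1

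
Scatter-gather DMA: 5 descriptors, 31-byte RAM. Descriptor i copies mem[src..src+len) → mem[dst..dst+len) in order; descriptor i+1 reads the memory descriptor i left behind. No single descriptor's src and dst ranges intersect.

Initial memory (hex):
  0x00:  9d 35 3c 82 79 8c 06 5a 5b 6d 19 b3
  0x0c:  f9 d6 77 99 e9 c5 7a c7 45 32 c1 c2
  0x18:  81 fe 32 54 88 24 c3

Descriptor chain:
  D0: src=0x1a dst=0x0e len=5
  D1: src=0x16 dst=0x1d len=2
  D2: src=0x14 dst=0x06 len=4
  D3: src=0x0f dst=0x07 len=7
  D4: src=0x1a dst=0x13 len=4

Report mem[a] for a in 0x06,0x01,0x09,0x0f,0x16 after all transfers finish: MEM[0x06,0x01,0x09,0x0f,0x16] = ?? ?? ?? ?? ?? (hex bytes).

#0 dst[0x0e+5] := {0x32,0x54,0x88,0x24,0xc3}
#1 dst[0x1d+2] := {0xc1,0xc2}
#2 dst[0x06+4] := {0x45,0x32,0xc1,0xc2}
#3 dst[0x07+7] := {0x54,0x88,0x24,0xc3,0xc7,0x45,0x32}
#4 dst[0x13+4] := {0x32,0x54,0x88,0xc1}
query mem[0x06]=0x45, mem[0x01]=0x35, mem[0x09]=0x24, mem[0x0f]=0x54, mem[0x16]=0xc1

MEM[0x06,0x01,0x09,0x0f,0x16] = 45 35 24 54 c1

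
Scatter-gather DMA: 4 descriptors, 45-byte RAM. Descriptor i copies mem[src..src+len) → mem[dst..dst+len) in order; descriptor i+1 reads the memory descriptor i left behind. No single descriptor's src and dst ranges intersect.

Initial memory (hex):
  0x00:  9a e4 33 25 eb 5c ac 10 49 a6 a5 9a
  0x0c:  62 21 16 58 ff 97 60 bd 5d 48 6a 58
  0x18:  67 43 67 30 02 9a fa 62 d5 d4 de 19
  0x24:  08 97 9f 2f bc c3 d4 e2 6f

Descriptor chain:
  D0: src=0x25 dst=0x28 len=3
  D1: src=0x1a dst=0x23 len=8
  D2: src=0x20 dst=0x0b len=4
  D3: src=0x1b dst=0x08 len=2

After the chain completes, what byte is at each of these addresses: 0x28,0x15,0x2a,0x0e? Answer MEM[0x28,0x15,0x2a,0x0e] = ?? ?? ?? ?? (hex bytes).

MEM[0x28,0x15,0x2a,0x0e] = 62 48 d4 67

[0] 0x25->0x28 len=3 : 97 9f 2f
[1] 0x1a->0x23 len=8 : 67 30 02 9a fa 62 d5 d4
[2] 0x20->0x0b len=4 : d5 d4 de 67
[3] 0x1b->0x08 len=2 : 30 02
query mem[0x28]=0x62, mem[0x15]=0x48, mem[0x2a]=0xd4, mem[0x0e]=0x67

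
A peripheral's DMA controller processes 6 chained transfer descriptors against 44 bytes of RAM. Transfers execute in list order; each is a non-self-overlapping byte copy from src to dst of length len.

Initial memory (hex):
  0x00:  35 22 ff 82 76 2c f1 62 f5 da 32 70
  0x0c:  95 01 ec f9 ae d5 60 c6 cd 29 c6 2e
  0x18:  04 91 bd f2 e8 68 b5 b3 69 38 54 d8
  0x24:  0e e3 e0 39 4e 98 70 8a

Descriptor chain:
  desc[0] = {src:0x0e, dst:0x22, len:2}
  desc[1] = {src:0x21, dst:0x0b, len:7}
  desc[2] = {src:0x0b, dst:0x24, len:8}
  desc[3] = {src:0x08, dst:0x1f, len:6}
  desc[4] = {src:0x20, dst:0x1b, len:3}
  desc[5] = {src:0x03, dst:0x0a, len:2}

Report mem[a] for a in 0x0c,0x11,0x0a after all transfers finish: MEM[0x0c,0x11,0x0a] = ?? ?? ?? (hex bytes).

  after D0: wrote 2B at 0x22 = ecf9
  after D1: wrote 7B at 0x0b = 38ecf90ee3e039
  after D2: wrote 8B at 0x24 = 38ecf90ee3e03960
  after D3: wrote 6B at 0x1f = f5da3238ecf9
  after D4: wrote 3B at 0x1b = da3238
  after D5: wrote 2B at 0x0a = 8276
query mem[0x0c]=0xec, mem[0x11]=0x39, mem[0x0a]=0x82

MEM[0x0c,0x11,0x0a] = ec 39 82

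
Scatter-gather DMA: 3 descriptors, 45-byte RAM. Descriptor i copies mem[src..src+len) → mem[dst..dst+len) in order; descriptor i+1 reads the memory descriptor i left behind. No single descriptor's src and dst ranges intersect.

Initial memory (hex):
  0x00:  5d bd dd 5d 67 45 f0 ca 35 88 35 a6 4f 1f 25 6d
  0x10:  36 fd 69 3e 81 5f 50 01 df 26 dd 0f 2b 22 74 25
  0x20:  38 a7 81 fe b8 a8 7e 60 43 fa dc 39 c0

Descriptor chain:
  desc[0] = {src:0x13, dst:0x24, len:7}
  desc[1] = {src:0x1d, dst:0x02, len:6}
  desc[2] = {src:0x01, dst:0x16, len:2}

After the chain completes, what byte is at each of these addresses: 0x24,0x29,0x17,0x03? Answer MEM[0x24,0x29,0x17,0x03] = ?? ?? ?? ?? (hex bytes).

D0: mem[0x24..0x2a] <- [3e 81 5f 50 01 df 26]
D1: mem[0x02..0x07] <- [22 74 25 38 a7 81]
D2: mem[0x16..0x17] <- [bd 22]
query mem[0x24]=0x3e, mem[0x29]=0xdf, mem[0x17]=0x22, mem[0x03]=0x74

MEM[0x24,0x29,0x17,0x03] = 3e df 22 74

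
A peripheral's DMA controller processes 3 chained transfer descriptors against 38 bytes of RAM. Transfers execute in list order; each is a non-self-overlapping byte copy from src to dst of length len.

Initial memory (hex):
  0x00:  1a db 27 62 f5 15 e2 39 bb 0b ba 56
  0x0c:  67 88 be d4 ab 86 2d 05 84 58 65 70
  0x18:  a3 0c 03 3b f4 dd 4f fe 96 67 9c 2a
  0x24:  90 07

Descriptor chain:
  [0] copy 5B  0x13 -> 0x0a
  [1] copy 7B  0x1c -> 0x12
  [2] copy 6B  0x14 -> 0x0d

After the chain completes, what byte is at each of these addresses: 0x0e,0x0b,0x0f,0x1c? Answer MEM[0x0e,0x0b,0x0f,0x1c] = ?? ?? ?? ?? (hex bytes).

MEM[0x0e,0x0b,0x0f,0x1c] = fe 84 96 f4

#0 dst[0x0a+5] := {0x05,0x84,0x58,0x65,0x70}
#1 dst[0x12+7] := {0xf4,0xdd,0x4f,0xfe,0x96,0x67,0x9c}
#2 dst[0x0d+6] := {0x4f,0xfe,0x96,0x67,0x9c,0x0c}
query mem[0x0e]=0xfe, mem[0x0b]=0x84, mem[0x0f]=0x96, mem[0x1c]=0xf4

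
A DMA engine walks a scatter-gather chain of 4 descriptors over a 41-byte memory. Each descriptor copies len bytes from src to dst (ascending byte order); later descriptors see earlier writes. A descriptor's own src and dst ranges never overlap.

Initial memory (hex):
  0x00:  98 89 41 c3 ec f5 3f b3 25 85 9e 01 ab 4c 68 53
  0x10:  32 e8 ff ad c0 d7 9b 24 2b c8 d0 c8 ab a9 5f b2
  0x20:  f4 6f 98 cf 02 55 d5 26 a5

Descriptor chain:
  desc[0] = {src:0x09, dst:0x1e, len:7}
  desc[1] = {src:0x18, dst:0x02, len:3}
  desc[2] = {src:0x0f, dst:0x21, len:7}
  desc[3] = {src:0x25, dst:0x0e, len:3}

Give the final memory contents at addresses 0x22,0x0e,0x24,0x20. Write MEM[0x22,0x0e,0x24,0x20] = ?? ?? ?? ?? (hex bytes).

MEM[0x22,0x0e,0x24,0x20] = 32 ad ff 01

#0 dst[0x1e+7] := {0x85,0x9e,0x01,0xab,0x4c,0x68,0x53}
#1 dst[0x02+3] := {0x2b,0xc8,0xd0}
#2 dst[0x21+7] := {0x53,0x32,0xe8,0xff,0xad,0xc0,0xd7}
#3 dst[0x0e+3] := {0xad,0xc0,0xd7}
query mem[0x22]=0x32, mem[0x0e]=0xad, mem[0x24]=0xff, mem[0x20]=0x01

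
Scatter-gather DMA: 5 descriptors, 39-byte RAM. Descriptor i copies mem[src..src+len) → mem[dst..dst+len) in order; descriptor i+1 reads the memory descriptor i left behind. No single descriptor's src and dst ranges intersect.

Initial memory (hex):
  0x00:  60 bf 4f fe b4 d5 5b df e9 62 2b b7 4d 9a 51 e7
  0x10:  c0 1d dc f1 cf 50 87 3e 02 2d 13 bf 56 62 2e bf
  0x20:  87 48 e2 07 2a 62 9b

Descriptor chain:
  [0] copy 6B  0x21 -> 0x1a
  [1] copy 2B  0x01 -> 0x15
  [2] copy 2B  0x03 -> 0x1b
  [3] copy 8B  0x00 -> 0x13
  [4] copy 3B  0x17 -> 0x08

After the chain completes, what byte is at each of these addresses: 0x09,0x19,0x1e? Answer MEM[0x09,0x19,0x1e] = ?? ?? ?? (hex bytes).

MEM[0x09,0x19,0x1e] = d5 5b 62

#0 dst[0x1a+6] := {0x48,0xe2,0x07,0x2a,0x62,0x9b}
#1 dst[0x15+2] := {0xbf,0x4f}
#2 dst[0x1b+2] := {0xfe,0xb4}
#3 dst[0x13+8] := {0x60,0xbf,0x4f,0xfe,0xb4,0xd5,0x5b,0xdf}
#4 dst[0x08+3] := {0xb4,0xd5,0x5b}
query mem[0x09]=0xd5, mem[0x19]=0x5b, mem[0x1e]=0x62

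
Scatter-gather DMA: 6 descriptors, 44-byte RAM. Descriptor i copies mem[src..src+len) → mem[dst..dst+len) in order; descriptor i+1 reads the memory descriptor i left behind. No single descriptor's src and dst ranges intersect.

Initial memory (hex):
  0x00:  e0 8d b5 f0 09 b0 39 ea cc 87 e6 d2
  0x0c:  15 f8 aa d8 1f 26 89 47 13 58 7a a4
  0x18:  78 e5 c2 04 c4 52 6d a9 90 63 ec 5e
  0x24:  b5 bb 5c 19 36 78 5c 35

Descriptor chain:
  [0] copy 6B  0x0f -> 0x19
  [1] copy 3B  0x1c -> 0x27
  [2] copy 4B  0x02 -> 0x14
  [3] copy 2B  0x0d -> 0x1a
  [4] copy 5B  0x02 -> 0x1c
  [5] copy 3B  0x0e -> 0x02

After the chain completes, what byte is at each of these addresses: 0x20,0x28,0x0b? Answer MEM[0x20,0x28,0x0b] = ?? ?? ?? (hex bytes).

#0 dst[0x19+6] := {0xd8,0x1f,0x26,0x89,0x47,0x13}
#1 dst[0x27+3] := {0x89,0x47,0x13}
#2 dst[0x14+4] := {0xb5,0xf0,0x09,0xb0}
#3 dst[0x1a+2] := {0xf8,0xaa}
#4 dst[0x1c+5] := {0xb5,0xf0,0x09,0xb0,0x39}
#5 dst[0x02+3] := {0xaa,0xd8,0x1f}
query mem[0x20]=0x39, mem[0x28]=0x47, mem[0x0b]=0xd2

MEM[0x20,0x28,0x0b] = 39 47 d2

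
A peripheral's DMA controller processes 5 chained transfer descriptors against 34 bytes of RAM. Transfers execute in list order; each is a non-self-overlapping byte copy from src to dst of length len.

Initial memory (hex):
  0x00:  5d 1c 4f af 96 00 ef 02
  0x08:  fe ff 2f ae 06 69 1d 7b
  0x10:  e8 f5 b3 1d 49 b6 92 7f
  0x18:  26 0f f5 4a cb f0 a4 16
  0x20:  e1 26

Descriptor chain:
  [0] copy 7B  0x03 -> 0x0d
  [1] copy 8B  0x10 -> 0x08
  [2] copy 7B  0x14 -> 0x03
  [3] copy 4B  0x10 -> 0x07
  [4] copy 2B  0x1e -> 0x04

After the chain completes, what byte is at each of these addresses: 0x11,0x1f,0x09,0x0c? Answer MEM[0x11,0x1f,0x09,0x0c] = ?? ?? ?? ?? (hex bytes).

  after D0: wrote 7B at 0x0d = af9600ef02feff
  after D1: wrote 8B at 0x08 = ef02feff49b6927f
  after D2: wrote 7B at 0x03 = 49b6927f260ff5
  after D3: wrote 4B at 0x07 = ef02feff
  after D4: wrote 2B at 0x04 = a416
query mem[0x11]=0x02, mem[0x1f]=0x16, mem[0x09]=0xfe, mem[0x0c]=0x49

MEM[0x11,0x1f,0x09,0x0c] = 02 16 fe 49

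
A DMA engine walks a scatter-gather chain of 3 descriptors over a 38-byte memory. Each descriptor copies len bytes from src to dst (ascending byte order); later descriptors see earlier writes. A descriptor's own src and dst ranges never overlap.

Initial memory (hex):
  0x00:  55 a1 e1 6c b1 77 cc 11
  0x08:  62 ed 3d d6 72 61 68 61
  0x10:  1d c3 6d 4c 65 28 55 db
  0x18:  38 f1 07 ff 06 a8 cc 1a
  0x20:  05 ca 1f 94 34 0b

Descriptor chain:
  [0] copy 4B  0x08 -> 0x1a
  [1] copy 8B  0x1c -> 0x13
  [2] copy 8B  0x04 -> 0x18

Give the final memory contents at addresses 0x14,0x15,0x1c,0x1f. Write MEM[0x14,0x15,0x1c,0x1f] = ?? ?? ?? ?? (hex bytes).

#0 dst[0x1a+4] := {0x62,0xed,0x3d,0xd6}
#1 dst[0x13+8] := {0x3d,0xd6,0xcc,0x1a,0x05,0xca,0x1f,0x94}
#2 dst[0x18+8] := {0xb1,0x77,0xcc,0x11,0x62,0xed,0x3d,0xd6}
query mem[0x14]=0xd6, mem[0x15]=0xcc, mem[0x1c]=0x62, mem[0x1f]=0xd6

MEM[0x14,0x15,0x1c,0x1f] = d6 cc 62 d6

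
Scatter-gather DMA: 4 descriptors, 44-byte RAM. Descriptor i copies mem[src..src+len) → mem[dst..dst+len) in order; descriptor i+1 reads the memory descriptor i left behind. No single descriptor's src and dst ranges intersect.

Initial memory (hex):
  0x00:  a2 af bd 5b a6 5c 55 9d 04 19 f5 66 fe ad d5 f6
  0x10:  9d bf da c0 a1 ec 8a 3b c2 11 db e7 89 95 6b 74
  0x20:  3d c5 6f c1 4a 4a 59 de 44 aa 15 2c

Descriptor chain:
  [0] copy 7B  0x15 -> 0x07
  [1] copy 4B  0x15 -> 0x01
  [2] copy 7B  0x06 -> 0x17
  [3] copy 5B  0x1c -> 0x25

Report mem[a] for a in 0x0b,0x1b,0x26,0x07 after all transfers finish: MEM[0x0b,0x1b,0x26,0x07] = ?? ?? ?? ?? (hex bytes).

[0] 0x15->0x07 len=7 : ec 8a 3b c2 11 db e7
[1] 0x15->0x01 len=4 : ec 8a 3b c2
[2] 0x06->0x17 len=7 : 55 ec 8a 3b c2 11 db
[3] 0x1c->0x25 len=5 : 11 db 6b 74 3d
query mem[0x0b]=0x11, mem[0x1b]=0xc2, mem[0x26]=0xdb, mem[0x07]=0xec

MEM[0x0b,0x1b,0x26,0x07] = 11 c2 db ec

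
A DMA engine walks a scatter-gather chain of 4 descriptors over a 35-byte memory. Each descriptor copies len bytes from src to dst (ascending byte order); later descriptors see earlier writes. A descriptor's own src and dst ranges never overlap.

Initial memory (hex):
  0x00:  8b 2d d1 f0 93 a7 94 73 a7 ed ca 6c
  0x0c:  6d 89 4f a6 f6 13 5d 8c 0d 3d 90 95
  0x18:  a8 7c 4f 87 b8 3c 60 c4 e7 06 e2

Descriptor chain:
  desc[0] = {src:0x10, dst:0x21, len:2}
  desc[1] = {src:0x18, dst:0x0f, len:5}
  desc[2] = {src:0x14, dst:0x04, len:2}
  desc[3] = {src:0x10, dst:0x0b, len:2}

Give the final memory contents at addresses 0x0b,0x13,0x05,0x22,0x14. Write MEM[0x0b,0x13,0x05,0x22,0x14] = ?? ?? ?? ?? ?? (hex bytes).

MEM[0x0b,0x13,0x05,0x22,0x14] = 7c b8 3d 13 0d

  after D0: wrote 2B at 0x21 = f613
  after D1: wrote 5B at 0x0f = a87c4f87b8
  after D2: wrote 2B at 0x04 = 0d3d
  after D3: wrote 2B at 0x0b = 7c4f
query mem[0x0b]=0x7c, mem[0x13]=0xb8, mem[0x05]=0x3d, mem[0x22]=0x13, mem[0x14]=0x0d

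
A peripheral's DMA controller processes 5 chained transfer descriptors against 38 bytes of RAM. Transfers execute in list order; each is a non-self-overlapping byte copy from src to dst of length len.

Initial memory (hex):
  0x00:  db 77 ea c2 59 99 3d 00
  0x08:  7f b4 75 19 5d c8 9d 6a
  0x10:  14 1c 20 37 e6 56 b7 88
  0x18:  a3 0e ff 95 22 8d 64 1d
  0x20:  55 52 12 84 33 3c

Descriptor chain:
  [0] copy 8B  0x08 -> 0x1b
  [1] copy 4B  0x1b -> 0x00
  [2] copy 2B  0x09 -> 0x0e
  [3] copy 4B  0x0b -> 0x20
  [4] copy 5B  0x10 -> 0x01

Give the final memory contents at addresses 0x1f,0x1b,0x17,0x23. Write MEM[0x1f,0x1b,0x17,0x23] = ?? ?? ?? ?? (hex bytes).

[0] 0x08->0x1b len=8 : 7f b4 75 19 5d c8 9d 6a
[1] 0x1b->0x00 len=4 : 7f b4 75 19
[2] 0x09->0x0e len=2 : b4 75
[3] 0x0b->0x20 len=4 : 19 5d c8 b4
[4] 0x10->0x01 len=5 : 14 1c 20 37 e6
query mem[0x1f]=0x5d, mem[0x1b]=0x7f, mem[0x17]=0x88, mem[0x23]=0xb4

MEM[0x1f,0x1b,0x17,0x23] = 5d 7f 88 b4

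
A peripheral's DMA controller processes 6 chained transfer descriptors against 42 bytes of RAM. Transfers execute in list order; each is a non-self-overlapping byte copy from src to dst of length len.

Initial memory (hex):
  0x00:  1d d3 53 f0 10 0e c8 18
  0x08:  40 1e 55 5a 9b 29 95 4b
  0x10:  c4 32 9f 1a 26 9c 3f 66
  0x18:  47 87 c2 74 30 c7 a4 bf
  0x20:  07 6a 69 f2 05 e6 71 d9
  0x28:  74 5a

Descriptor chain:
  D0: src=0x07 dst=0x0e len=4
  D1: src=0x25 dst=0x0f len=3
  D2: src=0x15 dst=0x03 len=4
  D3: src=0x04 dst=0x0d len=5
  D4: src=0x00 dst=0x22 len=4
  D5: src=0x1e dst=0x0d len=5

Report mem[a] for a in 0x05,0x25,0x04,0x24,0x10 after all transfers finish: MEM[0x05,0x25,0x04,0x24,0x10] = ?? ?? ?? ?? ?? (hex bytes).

MEM[0x05,0x25,0x04,0x24,0x10] = 66 9c 3f 53 6a

#0 dst[0x0e+4] := {0x18,0x40,0x1e,0x55}
#1 dst[0x0f+3] := {0xe6,0x71,0xd9}
#2 dst[0x03+4] := {0x9c,0x3f,0x66,0x47}
#3 dst[0x0d+5] := {0x3f,0x66,0x47,0x18,0x40}
#4 dst[0x22+4] := {0x1d,0xd3,0x53,0x9c}
#5 dst[0x0d+5] := {0xa4,0xbf,0x07,0x6a,0x1d}
query mem[0x05]=0x66, mem[0x25]=0x9c, mem[0x04]=0x3f, mem[0x24]=0x53, mem[0x10]=0x6a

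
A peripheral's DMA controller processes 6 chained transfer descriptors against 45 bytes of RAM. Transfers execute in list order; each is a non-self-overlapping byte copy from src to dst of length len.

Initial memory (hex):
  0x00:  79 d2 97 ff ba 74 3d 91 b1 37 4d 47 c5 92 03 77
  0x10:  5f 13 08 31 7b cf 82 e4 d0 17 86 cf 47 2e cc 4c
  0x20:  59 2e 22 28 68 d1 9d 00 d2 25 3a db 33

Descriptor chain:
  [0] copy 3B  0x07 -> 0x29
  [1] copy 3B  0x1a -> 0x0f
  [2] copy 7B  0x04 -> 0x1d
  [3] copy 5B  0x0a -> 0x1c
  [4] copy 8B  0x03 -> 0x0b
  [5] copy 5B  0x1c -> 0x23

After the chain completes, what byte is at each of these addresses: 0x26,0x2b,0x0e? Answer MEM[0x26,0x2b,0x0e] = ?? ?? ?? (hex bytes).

MEM[0x26,0x2b,0x0e] = 92 37 3d

D0: mem[0x29..0x2b] <- [91 b1 37]
D1: mem[0x0f..0x11] <- [86 cf 47]
D2: mem[0x1d..0x23] <- [ba 74 3d 91 b1 37 4d]
D3: mem[0x1c..0x20] <- [4d 47 c5 92 03]
D4: mem[0x0b..0x12] <- [ff ba 74 3d 91 b1 37 4d]
D5: mem[0x23..0x27] <- [4d 47 c5 92 03]
query mem[0x26]=0x92, mem[0x2b]=0x37, mem[0x0e]=0x3d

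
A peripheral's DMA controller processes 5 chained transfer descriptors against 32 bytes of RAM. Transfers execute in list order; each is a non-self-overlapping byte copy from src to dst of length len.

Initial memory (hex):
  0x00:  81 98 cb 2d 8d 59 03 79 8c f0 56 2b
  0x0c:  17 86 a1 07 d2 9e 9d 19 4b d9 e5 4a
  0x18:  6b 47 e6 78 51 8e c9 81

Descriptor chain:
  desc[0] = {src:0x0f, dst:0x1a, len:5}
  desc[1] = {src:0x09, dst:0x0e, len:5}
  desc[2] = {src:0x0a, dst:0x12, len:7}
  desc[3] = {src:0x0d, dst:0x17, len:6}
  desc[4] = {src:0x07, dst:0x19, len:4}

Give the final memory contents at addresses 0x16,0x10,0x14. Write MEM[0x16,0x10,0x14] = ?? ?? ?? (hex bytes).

MEM[0x16,0x10,0x14] = f0 2b 17

#0 dst[0x1a+5] := {0x07,0xd2,0x9e,0x9d,0x19}
#1 dst[0x0e+5] := {0xf0,0x56,0x2b,0x17,0x86}
#2 dst[0x12+7] := {0x56,0x2b,0x17,0x86,0xf0,0x56,0x2b}
#3 dst[0x17+6] := {0x86,0xf0,0x56,0x2b,0x17,0x56}
#4 dst[0x19+4] := {0x79,0x8c,0xf0,0x56}
query mem[0x16]=0xf0, mem[0x10]=0x2b, mem[0x14]=0x17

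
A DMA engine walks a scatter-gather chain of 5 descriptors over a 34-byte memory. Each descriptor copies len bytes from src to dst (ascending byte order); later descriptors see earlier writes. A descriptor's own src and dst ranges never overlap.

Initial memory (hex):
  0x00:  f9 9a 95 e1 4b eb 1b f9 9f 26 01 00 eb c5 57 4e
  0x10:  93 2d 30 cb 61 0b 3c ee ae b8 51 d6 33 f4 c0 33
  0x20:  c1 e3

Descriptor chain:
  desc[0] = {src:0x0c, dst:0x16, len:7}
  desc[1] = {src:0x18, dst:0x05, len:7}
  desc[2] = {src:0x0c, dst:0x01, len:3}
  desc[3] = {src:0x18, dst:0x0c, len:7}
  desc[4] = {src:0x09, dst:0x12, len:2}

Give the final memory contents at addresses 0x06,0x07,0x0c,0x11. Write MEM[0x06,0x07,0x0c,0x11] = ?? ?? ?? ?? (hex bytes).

MEM[0x06,0x07,0x0c,0x11] = 4e 93 57 f4

D0: mem[0x16..0x1c] <- [eb c5 57 4e 93 2d 30]
D1: mem[0x05..0x0b] <- [57 4e 93 2d 30 f4 c0]
D2: mem[0x01..0x03] <- [eb c5 57]
D3: mem[0x0c..0x12] <- [57 4e 93 2d 30 f4 c0]
D4: mem[0x12..0x13] <- [30 f4]
query mem[0x06]=0x4e, mem[0x07]=0x93, mem[0x0c]=0x57, mem[0x11]=0xf4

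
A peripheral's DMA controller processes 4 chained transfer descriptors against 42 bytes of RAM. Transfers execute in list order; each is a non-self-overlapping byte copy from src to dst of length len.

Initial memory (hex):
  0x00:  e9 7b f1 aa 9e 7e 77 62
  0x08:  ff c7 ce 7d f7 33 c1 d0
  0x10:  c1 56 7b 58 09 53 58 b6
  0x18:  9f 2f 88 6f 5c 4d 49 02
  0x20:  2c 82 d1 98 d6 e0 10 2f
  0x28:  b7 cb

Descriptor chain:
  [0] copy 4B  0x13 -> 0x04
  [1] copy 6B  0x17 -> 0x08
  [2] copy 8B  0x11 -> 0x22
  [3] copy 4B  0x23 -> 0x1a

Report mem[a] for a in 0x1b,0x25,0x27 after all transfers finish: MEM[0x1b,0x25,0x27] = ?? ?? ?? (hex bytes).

MEM[0x1b,0x25,0x27] = 58 09 58

D0: mem[0x04..0x07] <- [58 09 53 58]
D1: mem[0x08..0x0d] <- [b6 9f 2f 88 6f 5c]
D2: mem[0x22..0x29] <- [56 7b 58 09 53 58 b6 9f]
D3: mem[0x1a..0x1d] <- [7b 58 09 53]
query mem[0x1b]=0x58, mem[0x25]=0x09, mem[0x27]=0x58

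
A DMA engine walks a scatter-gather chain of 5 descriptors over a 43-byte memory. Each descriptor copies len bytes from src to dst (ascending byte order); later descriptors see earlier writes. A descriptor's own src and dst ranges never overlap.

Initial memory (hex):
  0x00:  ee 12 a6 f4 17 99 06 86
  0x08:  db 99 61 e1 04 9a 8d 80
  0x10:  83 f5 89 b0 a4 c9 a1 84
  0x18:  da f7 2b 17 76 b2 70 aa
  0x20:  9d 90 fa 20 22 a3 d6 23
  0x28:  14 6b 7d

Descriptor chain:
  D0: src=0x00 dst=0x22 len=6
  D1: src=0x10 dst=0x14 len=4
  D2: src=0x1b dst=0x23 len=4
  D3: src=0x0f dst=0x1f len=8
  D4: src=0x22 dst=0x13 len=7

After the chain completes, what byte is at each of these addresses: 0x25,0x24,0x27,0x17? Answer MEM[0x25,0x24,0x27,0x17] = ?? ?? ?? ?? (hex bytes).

D0: mem[0x22..0x27] <- [ee 12 a6 f4 17 99]
D1: mem[0x14..0x17] <- [83 f5 89 b0]
D2: mem[0x23..0x26] <- [17 76 b2 70]
D3: mem[0x1f..0x26] <- [80 83 f5 89 b0 83 f5 89]
D4: mem[0x13..0x19] <- [89 b0 83 f5 89 99 14]
query mem[0x25]=0xf5, mem[0x24]=0x83, mem[0x27]=0x99, mem[0x17]=0x89

MEM[0x25,0x24,0x27,0x17] = f5 83 99 89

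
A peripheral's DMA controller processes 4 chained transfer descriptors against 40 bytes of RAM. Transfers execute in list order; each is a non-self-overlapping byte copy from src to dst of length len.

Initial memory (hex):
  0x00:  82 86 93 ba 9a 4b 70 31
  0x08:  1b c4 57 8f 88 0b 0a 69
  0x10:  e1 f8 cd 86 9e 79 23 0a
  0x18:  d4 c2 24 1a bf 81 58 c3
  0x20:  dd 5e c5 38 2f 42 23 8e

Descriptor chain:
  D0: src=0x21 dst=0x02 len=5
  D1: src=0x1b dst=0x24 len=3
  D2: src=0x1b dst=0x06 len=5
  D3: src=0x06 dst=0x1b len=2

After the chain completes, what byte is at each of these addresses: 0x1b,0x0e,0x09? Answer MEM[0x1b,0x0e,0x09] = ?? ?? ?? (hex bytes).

MEM[0x1b,0x0e,0x09] = 1a 0a 58

  after D0: wrote 5B at 0x02 = 5ec5382f42
  after D1: wrote 3B at 0x24 = 1abf81
  after D2: wrote 5B at 0x06 = 1abf8158c3
  after D3: wrote 2B at 0x1b = 1abf
query mem[0x1b]=0x1a, mem[0x0e]=0x0a, mem[0x09]=0x58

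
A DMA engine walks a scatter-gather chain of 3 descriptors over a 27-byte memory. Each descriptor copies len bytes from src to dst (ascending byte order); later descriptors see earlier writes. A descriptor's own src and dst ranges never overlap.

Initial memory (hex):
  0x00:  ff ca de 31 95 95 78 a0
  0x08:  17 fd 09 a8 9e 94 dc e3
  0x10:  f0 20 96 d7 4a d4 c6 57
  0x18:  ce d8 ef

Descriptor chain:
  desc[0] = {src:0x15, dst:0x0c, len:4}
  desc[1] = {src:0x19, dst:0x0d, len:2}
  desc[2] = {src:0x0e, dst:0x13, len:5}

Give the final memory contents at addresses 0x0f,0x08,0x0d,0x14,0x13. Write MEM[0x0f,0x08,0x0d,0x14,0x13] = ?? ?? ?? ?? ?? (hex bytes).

MEM[0x0f,0x08,0x0d,0x14,0x13] = ce 17 d8 ce ef

[0] 0x15->0x0c len=4 : d4 c6 57 ce
[1] 0x19->0x0d len=2 : d8 ef
[2] 0x0e->0x13 len=5 : ef ce f0 20 96
query mem[0x0f]=0xce, mem[0x08]=0x17, mem[0x0d]=0xd8, mem[0x14]=0xce, mem[0x13]=0xef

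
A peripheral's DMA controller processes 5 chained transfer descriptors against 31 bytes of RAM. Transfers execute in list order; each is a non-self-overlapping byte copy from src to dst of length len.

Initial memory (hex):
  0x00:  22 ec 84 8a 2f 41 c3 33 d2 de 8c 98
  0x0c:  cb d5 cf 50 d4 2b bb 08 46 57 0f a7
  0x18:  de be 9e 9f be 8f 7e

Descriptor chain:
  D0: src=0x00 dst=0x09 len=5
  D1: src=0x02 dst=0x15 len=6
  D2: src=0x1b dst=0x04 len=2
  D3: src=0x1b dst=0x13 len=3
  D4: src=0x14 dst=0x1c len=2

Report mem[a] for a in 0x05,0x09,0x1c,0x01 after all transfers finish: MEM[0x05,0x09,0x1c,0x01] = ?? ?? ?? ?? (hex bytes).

MEM[0x05,0x09,0x1c,0x01] = be 22 be ec

  after D0: wrote 5B at 0x09 = 22ec848a2f
  after D1: wrote 6B at 0x15 = 848a2f41c333
  after D2: wrote 2B at 0x04 = 9fbe
  after D3: wrote 3B at 0x13 = 9fbe8f
  after D4: wrote 2B at 0x1c = be8f
query mem[0x05]=0xbe, mem[0x09]=0x22, mem[0x1c]=0xbe, mem[0x01]=0xec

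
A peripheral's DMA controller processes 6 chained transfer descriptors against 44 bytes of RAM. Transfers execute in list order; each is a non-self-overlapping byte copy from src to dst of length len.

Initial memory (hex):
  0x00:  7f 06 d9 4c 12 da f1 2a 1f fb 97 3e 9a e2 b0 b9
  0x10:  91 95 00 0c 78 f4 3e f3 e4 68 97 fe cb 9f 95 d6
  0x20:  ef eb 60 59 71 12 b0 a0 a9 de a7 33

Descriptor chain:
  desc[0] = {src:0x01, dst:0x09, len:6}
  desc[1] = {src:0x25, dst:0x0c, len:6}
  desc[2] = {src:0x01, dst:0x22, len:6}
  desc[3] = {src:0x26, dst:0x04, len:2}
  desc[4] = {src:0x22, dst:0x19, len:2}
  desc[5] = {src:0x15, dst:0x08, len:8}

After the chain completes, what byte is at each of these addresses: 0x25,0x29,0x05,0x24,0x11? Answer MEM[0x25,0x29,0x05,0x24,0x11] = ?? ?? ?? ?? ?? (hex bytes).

[0] 0x01->0x09 len=6 : 06 d9 4c 12 da f1
[1] 0x25->0x0c len=6 : 12 b0 a0 a9 de a7
[2] 0x01->0x22 len=6 : 06 d9 4c 12 da f1
[3] 0x26->0x04 len=2 : da f1
[4] 0x22->0x19 len=2 : 06 d9
[5] 0x15->0x08 len=8 : f4 3e f3 e4 06 d9 fe cb
query mem[0x25]=0x12, mem[0x29]=0xde, mem[0x05]=0xf1, mem[0x24]=0x4c, mem[0x11]=0xa7

MEM[0x25,0x29,0x05,0x24,0x11] = 12 de f1 4c a7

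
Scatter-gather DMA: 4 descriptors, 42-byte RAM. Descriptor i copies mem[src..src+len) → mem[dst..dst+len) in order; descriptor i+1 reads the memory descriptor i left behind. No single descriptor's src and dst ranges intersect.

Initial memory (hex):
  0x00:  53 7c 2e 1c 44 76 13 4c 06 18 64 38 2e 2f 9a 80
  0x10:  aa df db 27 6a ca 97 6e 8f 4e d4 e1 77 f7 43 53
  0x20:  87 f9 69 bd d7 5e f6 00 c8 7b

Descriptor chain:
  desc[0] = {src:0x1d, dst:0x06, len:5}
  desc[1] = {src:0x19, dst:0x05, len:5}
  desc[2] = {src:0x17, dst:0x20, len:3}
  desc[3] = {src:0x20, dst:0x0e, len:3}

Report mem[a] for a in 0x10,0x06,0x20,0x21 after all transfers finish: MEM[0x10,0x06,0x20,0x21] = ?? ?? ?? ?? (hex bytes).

MEM[0x10,0x06,0x20,0x21] = 4e d4 6e 8f

#0 dst[0x06+5] := {0xf7,0x43,0x53,0x87,0xf9}
#1 dst[0x05+5] := {0x4e,0xd4,0xe1,0x77,0xf7}
#2 dst[0x20+3] := {0x6e,0x8f,0x4e}
#3 dst[0x0e+3] := {0x6e,0x8f,0x4e}
query mem[0x10]=0x4e, mem[0x06]=0xd4, mem[0x20]=0x6e, mem[0x21]=0x8f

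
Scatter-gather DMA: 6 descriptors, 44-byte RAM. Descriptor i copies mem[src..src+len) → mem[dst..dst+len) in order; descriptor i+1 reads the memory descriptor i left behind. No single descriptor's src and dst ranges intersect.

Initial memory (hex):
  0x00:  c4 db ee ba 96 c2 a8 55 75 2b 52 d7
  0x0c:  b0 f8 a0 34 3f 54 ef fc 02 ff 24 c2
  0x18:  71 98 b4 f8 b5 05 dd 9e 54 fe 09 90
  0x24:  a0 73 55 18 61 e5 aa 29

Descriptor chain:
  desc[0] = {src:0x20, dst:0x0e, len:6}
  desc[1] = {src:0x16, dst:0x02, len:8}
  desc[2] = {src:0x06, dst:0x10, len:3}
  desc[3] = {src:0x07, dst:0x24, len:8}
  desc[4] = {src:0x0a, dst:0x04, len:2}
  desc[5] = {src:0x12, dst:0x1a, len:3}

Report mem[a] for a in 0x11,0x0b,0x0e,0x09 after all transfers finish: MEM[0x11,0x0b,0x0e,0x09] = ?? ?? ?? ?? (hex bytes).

MEM[0x11,0x0b,0x0e,0x09] = f8 d7 54 05

#0 dst[0x0e+6] := {0x54,0xfe,0x09,0x90,0xa0,0x73}
#1 dst[0x02+8] := {0x24,0xc2,0x71,0x98,0xb4,0xf8,0xb5,0x05}
#2 dst[0x10+3] := {0xb4,0xf8,0xb5}
#3 dst[0x24+8] := {0xf8,0xb5,0x05,0x52,0xd7,0xb0,0xf8,0x54}
#4 dst[0x04+2] := {0x52,0xd7}
#5 dst[0x1a+3] := {0xb5,0x73,0x02}
query mem[0x11]=0xf8, mem[0x0b]=0xd7, mem[0x0e]=0x54, mem[0x09]=0x05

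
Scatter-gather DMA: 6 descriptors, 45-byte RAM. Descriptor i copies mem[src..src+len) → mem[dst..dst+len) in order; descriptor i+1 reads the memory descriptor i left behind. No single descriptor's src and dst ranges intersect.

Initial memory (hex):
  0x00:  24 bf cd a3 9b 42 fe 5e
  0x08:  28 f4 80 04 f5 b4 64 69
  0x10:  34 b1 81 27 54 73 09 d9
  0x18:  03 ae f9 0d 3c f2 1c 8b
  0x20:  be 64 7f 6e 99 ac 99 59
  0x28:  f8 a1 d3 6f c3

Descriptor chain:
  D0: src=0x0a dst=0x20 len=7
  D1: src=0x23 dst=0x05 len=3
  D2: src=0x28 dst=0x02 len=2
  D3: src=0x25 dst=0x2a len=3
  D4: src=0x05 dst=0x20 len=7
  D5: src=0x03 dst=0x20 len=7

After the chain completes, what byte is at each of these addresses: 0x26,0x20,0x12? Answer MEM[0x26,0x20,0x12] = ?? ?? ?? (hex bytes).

[0] 0x0a->0x20 len=7 : 80 04 f5 b4 64 69 34
[1] 0x23->0x05 len=3 : b4 64 69
[2] 0x28->0x02 len=2 : f8 a1
[3] 0x25->0x2a len=3 : 69 34 59
[4] 0x05->0x20 len=7 : b4 64 69 28 f4 80 04
[5] 0x03->0x20 len=7 : a1 9b b4 64 69 28 f4
query mem[0x26]=0xf4, mem[0x20]=0xa1, mem[0x12]=0x81

MEM[0x26,0x20,0x12] = f4 a1 81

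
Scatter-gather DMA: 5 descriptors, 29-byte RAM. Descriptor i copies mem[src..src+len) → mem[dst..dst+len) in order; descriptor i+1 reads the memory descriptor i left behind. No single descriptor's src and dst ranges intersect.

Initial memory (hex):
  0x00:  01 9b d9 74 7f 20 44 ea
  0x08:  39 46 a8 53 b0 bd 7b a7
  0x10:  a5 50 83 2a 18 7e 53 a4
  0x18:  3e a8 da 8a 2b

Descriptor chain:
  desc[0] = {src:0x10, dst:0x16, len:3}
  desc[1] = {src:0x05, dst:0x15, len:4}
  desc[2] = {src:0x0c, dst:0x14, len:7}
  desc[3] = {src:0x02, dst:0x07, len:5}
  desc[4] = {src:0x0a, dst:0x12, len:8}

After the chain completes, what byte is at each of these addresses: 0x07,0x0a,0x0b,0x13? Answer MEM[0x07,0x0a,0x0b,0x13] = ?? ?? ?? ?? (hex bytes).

  after D0: wrote 3B at 0x16 = a55083
  after D1: wrote 4B at 0x15 = 2044ea39
  after D2: wrote 7B at 0x14 = b0bd7ba7a55083
  after D3: wrote 5B at 0x07 = d9747f2044
  after D4: wrote 8B at 0x12 = 2044b0bd7ba7a550
query mem[0x07]=0xd9, mem[0x0a]=0x20, mem[0x0b]=0x44, mem[0x13]=0x44

MEM[0x07,0x0a,0x0b,0x13] = d9 20 44 44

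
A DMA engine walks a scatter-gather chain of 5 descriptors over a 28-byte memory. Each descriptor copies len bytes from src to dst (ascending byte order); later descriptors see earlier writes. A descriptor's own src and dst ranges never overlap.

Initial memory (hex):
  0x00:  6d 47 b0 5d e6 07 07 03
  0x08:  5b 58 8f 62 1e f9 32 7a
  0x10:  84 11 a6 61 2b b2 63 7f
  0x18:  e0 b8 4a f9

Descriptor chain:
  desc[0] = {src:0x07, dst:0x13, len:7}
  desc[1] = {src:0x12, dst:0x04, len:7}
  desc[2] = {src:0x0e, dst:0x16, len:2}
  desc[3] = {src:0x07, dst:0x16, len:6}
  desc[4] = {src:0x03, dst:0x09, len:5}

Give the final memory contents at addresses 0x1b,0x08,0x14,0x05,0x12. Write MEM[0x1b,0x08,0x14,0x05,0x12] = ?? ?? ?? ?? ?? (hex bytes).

[0] 0x07->0x13 len=7 : 03 5b 58 8f 62 1e f9
[1] 0x12->0x04 len=7 : a6 03 5b 58 8f 62 1e
[2] 0x0e->0x16 len=2 : 32 7a
[3] 0x07->0x16 len=6 : 58 8f 62 1e 62 1e
[4] 0x03->0x09 len=5 : 5d a6 03 5b 58
query mem[0x1b]=0x1e, mem[0x08]=0x8f, mem[0x14]=0x5b, mem[0x05]=0x03, mem[0x12]=0xa6

MEM[0x1b,0x08,0x14,0x05,0x12] = 1e 8f 5b 03 a6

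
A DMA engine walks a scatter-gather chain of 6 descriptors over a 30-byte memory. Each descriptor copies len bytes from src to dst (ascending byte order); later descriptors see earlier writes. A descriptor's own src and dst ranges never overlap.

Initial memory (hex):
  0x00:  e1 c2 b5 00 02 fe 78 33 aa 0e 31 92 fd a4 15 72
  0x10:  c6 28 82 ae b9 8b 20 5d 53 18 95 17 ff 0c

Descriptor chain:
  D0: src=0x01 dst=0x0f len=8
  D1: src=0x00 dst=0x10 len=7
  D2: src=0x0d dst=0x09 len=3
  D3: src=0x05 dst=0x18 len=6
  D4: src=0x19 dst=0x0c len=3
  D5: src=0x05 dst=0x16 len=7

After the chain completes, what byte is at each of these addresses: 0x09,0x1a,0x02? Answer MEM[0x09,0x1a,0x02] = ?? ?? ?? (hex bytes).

MEM[0x09,0x1a,0x02] = a4 a4 b5

  after D0: wrote 8B at 0x0f = c2b50002fe7833aa
  after D1: wrote 7B at 0x10 = e1c2b50002fe78
  after D2: wrote 3B at 0x09 = a415c2
  after D3: wrote 6B at 0x18 = fe7833aaa415
  after D4: wrote 3B at 0x0c = 7833aa
  after D5: wrote 7B at 0x16 = fe7833aaa415c2
query mem[0x09]=0xa4, mem[0x1a]=0xa4, mem[0x02]=0xb5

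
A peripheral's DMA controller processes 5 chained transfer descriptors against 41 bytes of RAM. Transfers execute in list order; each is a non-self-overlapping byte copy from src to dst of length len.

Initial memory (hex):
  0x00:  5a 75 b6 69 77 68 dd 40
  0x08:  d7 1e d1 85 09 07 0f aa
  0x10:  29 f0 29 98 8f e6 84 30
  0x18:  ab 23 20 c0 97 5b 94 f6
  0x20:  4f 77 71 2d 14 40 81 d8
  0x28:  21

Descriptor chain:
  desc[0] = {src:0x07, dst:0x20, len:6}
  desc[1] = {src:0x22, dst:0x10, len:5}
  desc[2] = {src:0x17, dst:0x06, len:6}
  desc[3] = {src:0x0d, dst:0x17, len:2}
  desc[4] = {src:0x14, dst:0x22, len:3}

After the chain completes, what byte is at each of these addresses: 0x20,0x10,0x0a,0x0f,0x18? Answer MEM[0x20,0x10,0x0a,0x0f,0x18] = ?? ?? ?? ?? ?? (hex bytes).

#0 dst[0x20+6] := {0x40,0xd7,0x1e,0xd1,0x85,0x09}
#1 dst[0x10+5] := {0x1e,0xd1,0x85,0x09,0x81}
#2 dst[0x06+6] := {0x30,0xab,0x23,0x20,0xc0,0x97}
#3 dst[0x17+2] := {0x07,0x0f}
#4 dst[0x22+3] := {0x81,0xe6,0x84}
query mem[0x20]=0x40, mem[0x10]=0x1e, mem[0x0a]=0xc0, mem[0x0f]=0xaa, mem[0x18]=0x0f

MEM[0x20,0x10,0x0a,0x0f,0x18] = 40 1e c0 aa 0f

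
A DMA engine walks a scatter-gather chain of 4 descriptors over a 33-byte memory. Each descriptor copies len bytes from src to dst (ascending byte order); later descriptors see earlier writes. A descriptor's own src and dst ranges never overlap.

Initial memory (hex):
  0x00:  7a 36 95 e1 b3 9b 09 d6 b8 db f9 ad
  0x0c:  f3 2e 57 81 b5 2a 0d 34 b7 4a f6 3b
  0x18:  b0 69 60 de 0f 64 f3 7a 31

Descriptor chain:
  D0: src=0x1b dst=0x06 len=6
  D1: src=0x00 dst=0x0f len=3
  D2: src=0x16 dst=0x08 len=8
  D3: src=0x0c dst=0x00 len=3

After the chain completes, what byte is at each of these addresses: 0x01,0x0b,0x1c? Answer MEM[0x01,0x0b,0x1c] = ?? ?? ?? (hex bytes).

  after D0: wrote 6B at 0x06 = de0f64f37a31
  after D1: wrote 3B at 0x0f = 7a3695
  after D2: wrote 8B at 0x08 = f63bb06960de0f64
  after D3: wrote 3B at 0x00 = 60de0f
query mem[0x01]=0xde, mem[0x0b]=0x69, mem[0x1c]=0x0f

MEM[0x01,0x0b,0x1c] = de 69 0f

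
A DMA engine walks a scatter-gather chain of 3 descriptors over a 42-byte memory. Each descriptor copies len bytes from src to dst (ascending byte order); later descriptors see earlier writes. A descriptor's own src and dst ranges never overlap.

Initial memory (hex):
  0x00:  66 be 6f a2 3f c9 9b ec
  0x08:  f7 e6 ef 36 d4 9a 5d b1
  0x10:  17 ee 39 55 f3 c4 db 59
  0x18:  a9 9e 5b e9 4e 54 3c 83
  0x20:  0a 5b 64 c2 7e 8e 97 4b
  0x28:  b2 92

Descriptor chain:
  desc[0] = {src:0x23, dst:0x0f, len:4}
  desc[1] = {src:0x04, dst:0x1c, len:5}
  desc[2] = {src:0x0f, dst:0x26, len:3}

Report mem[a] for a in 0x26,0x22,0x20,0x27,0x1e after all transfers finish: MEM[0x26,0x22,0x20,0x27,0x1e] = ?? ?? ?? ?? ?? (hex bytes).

  after D0: wrote 4B at 0x0f = c27e8e97
  after D1: wrote 5B at 0x1c = 3fc99becf7
  after D2: wrote 3B at 0x26 = c27e8e
query mem[0x26]=0xc2, mem[0x22]=0x64, mem[0x20]=0xf7, mem[0x27]=0x7e, mem[0x1e]=0x9b

MEM[0x26,0x22,0x20,0x27,0x1e] = c2 64 f7 7e 9b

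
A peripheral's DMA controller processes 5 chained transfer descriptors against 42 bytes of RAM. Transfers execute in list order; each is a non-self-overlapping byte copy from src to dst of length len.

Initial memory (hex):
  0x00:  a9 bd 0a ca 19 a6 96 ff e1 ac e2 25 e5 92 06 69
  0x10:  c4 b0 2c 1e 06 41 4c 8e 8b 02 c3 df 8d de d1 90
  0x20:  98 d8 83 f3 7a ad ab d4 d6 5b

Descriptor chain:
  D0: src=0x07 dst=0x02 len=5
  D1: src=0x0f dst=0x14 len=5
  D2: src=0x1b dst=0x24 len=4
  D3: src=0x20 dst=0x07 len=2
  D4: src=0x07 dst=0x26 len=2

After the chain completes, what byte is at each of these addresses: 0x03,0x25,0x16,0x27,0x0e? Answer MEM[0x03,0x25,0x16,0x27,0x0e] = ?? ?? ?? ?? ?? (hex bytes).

[0] 0x07->0x02 len=5 : ff e1 ac e2 25
[1] 0x0f->0x14 len=5 : 69 c4 b0 2c 1e
[2] 0x1b->0x24 len=4 : df 8d de d1
[3] 0x20->0x07 len=2 : 98 d8
[4] 0x07->0x26 len=2 : 98 d8
query mem[0x03]=0xe1, mem[0x25]=0x8d, mem[0x16]=0xb0, mem[0x27]=0xd8, mem[0x0e]=0x06

MEM[0x03,0x25,0x16,0x27,0x0e] = e1 8d b0 d8 06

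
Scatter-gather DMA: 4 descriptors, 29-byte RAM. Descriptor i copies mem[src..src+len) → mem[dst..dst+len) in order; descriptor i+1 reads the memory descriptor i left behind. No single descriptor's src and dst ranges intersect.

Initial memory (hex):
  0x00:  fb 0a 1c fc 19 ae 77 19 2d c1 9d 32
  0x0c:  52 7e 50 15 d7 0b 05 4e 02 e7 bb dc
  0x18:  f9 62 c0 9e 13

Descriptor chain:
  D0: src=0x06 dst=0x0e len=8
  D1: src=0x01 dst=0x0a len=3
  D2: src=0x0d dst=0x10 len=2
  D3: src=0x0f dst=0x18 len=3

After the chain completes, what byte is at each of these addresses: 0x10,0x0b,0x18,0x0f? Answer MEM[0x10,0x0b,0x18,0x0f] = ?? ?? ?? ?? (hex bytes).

MEM[0x10,0x0b,0x18,0x0f] = 7e 1c 19 19

#0 dst[0x0e+8] := {0x77,0x19,0x2d,0xc1,0x9d,0x32,0x52,0x7e}
#1 dst[0x0a+3] := {0x0a,0x1c,0xfc}
#2 dst[0x10+2] := {0x7e,0x77}
#3 dst[0x18+3] := {0x19,0x7e,0x77}
query mem[0x10]=0x7e, mem[0x0b]=0x1c, mem[0x18]=0x19, mem[0x0f]=0x19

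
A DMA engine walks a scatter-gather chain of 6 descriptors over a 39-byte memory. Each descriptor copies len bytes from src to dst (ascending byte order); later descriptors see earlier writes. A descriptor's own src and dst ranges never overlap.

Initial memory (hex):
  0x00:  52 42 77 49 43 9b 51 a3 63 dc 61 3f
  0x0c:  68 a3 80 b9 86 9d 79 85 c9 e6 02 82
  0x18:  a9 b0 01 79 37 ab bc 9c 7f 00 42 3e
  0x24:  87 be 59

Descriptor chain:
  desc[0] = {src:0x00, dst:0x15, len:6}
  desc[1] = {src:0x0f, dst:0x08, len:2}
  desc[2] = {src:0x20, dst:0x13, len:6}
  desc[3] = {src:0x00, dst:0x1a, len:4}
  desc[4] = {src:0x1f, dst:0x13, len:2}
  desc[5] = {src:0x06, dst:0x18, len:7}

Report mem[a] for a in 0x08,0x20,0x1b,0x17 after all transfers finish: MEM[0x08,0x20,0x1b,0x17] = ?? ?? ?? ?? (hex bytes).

MEM[0x08,0x20,0x1b,0x17] = b9 7f 86 87

[0] 0x00->0x15 len=6 : 52 42 77 49 43 9b
[1] 0x0f->0x08 len=2 : b9 86
[2] 0x20->0x13 len=6 : 7f 00 42 3e 87 be
[3] 0x00->0x1a len=4 : 52 42 77 49
[4] 0x1f->0x13 len=2 : 9c 7f
[5] 0x06->0x18 len=7 : 51 a3 b9 86 61 3f 68
query mem[0x08]=0xb9, mem[0x20]=0x7f, mem[0x1b]=0x86, mem[0x17]=0x87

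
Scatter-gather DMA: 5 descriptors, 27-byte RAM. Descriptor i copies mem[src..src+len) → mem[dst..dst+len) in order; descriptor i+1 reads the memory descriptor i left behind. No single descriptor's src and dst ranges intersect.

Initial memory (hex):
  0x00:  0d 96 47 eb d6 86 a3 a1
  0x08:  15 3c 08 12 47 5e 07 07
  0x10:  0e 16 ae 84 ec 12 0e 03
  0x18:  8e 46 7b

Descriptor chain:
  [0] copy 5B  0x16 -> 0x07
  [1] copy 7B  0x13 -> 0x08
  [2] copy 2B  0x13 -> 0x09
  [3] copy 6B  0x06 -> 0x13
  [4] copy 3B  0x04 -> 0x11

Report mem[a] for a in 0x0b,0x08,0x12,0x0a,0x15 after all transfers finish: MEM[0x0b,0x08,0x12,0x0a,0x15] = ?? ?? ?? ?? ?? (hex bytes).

  after D0: wrote 5B at 0x07 = 0e038e467b
  after D1: wrote 7B at 0x08 = 84ec120e038e46
  after D2: wrote 2B at 0x09 = 84ec
  after D3: wrote 6B at 0x13 = a30e8484ec0e
  after D4: wrote 3B at 0x11 = d686a3
query mem[0x0b]=0x0e, mem[0x08]=0x84, mem[0x12]=0x86, mem[0x0a]=0xec, mem[0x15]=0x84

MEM[0x0b,0x08,0x12,0x0a,0x15] = 0e 84 86 ec 84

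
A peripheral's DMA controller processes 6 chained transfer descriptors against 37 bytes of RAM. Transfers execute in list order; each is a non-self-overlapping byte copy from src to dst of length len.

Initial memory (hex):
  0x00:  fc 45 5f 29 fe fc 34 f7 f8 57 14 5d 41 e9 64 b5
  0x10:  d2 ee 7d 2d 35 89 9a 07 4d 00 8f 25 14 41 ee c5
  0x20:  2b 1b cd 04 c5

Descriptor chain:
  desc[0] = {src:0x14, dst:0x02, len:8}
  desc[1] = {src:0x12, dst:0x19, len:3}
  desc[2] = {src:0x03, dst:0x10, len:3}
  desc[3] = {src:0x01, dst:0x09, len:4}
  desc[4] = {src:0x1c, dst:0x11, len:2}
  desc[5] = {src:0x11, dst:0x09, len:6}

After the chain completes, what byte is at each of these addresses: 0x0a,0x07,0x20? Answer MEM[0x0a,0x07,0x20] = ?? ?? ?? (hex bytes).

[0] 0x14->0x02 len=8 : 35 89 9a 07 4d 00 8f 25
[1] 0x12->0x19 len=3 : 7d 2d 35
[2] 0x03->0x10 len=3 : 89 9a 07
[3] 0x01->0x09 len=4 : 45 35 89 9a
[4] 0x1c->0x11 len=2 : 14 41
[5] 0x11->0x09 len=6 : 14 41 2d 35 89 9a
query mem[0x0a]=0x41, mem[0x07]=0x00, mem[0x20]=0x2b

MEM[0x0a,0x07,0x20] = 41 00 2b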